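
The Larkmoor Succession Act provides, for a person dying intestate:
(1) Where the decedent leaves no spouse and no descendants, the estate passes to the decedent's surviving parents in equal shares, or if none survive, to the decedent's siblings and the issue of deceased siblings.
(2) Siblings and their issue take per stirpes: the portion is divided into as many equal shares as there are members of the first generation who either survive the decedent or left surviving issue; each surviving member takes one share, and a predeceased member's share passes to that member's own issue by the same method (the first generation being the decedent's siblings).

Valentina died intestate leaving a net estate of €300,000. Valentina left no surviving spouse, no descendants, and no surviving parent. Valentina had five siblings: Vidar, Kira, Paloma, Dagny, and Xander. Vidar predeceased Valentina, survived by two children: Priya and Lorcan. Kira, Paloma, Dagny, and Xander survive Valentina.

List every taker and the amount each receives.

The entire €300,000 passes to the siblings and their issue.
That amount (€300,000) is divided into 5 shares of €60,000: Kira, Paloma, Dagny, and Xander each take €60,000; Vidar's €60,000 share passes to Vidar's issue.
Vidar's share (€60,000) is divided into 2 shares of €30,000: Priya and Lorcan each take €30,000.

Priya: €30,000; Lorcan: €30,000; Kira: €60,000; Paloma: €60,000; Dagny: €60,000; Xander: €60,000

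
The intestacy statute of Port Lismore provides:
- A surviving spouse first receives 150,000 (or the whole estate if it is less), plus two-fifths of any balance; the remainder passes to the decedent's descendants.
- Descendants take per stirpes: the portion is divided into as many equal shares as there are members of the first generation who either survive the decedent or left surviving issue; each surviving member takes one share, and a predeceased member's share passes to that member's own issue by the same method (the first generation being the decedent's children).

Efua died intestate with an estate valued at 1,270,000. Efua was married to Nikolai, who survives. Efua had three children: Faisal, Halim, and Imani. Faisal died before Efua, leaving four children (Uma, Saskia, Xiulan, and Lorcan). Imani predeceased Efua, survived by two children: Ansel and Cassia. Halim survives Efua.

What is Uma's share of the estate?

Uma receives 56,000.

Nikolai first takes 150,000, leaving a balance of 1,120,000. Nikolai then takes two-fifths of the balance (448,000), for a total of 598,000. The remaining 672,000 passes to the descendants.
The descendants' portion (672,000) is divided into 3 shares of 224,000: Halim takes 224,000; Faisal's 224,000 share passes to Faisal's issue; Imani's 224,000 share passes to Imani's issue.
Faisal's share (224,000) is divided into 4 shares of 56,000: Uma, Saskia, Xiulan, and Lorcan each take 56,000.
Imani's share (224,000) is divided into 2 shares of 112,000: Ansel and Cassia each take 112,000.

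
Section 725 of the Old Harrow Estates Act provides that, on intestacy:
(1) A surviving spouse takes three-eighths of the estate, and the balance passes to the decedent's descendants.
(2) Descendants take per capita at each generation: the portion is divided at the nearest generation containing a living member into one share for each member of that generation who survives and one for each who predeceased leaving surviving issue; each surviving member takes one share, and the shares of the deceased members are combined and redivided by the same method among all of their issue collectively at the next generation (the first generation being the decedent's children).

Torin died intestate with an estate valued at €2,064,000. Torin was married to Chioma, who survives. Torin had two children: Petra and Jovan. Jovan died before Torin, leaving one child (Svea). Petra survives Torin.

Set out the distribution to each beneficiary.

Chioma: €774,000; Petra: €645,000; Svea: €645,000

Chioma takes three-eighths of €2,064,000 = €774,000. The remaining €1,290,000 passes to the descendants.
The descendants' portion (€1,290,000) is divided at the children's generation into 2 shares of €645,000. Petra takes €645,000. The remaining share for the deceased Jovan (€645,000) is carried to the next generation.
That pool (€645,000) passes entirely to Svea, the sole taker at the grandchildren's generation.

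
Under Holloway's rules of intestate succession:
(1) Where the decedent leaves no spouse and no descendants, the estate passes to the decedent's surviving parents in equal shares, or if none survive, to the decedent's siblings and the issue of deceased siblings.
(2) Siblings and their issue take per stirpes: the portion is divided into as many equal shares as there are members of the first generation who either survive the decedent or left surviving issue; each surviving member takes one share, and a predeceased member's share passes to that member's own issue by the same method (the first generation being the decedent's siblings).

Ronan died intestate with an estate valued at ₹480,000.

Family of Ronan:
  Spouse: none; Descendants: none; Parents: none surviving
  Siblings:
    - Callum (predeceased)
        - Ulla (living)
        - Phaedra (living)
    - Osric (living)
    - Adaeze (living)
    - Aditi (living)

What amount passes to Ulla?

Ulla receives ₹60,000.

The entire ₹480,000 passes to the siblings and their issue.
That amount (₹480,000) is divided into 4 shares of ₹120,000: Osric, Adaeze, and Aditi each take ₹120,000; Callum's ₹120,000 share passes to Callum's issue.
Callum's share (₹120,000) is divided into 2 shares of ₹60,000: Ulla and Phaedra each take ₹60,000.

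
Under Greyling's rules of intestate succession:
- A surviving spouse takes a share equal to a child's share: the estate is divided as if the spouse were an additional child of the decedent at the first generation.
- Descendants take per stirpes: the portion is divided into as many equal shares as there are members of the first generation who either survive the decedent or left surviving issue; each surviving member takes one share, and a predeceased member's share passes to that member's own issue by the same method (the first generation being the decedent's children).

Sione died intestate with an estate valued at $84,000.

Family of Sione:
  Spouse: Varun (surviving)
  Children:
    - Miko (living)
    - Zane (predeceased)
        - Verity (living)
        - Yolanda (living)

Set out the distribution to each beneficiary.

The spouse counts as an additional share at the children's level, so there are 3 primary shares of $28,000. Varun takes one such share ($28,000).
The children's combined portion ($56,000) is divided into 2 shares of $28,000: Miko takes $28,000; Zane's $28,000 share passes to Zane's issue.
Zane's share ($28,000) is divided into 2 shares of $14,000: Verity and Yolanda each take $14,000.

Varun: $28,000; Miko: $28,000; Verity: $14,000; Yolanda: $14,000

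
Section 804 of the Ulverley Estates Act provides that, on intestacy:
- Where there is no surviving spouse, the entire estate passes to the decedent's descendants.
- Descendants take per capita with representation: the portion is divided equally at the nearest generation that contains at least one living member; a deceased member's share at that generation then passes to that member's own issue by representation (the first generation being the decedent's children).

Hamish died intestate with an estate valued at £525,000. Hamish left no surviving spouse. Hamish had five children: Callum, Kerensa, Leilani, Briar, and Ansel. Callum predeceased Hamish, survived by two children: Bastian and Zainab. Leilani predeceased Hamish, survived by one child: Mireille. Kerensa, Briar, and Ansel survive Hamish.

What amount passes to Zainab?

Zainab receives £52,500.

The entire £525,000 passes to the descendants.
That amount (£525,000) is divided into 5 shares of £105,000: Kerensa, Briar, and Ansel each take £105,000; Callum's £105,000 share passes to Callum's issue; Leilani's £105,000 share passes to Leilani's issue.
Callum's share (£105,000) is divided into 2 shares of £52,500: Bastian and Zainab each take £52,500.
Leilani's share (£105,000) passes entirely to Mireille.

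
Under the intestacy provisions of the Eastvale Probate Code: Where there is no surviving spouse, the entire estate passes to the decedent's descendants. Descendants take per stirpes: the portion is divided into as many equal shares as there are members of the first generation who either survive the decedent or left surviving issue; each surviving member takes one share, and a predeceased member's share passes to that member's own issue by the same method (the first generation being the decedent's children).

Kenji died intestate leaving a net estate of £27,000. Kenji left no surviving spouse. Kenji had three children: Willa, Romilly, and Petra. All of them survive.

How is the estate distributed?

Willa: £9,000; Romilly: £9,000; Petra: £9,000

The entire £27,000 passes to the descendants.
That amount (£27,000) is divided into 3 shares of £9,000: Willa, Romilly, and Petra each take £9,000.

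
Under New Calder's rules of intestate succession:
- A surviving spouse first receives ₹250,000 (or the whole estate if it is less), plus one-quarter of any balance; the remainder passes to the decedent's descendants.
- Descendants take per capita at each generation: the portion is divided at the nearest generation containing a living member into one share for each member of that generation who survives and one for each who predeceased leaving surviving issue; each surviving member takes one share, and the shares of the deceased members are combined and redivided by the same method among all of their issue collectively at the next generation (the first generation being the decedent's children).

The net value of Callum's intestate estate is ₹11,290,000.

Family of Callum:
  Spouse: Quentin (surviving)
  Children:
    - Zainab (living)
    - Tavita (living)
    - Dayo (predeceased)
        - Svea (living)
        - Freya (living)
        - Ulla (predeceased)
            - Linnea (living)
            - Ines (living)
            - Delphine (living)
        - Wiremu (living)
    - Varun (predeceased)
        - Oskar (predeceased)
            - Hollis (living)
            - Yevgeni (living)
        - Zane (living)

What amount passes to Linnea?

Quentin first takes ₹250,000, leaving a balance of ₹11,040,000. Quentin then takes one-quarter of the balance (₹2,760,000), for a total of ₹3,010,000. The remaining ₹8,280,000 passes to the descendants.
The descendants' portion (₹8,280,000) is divided at the children's generation into 4 shares of ₹2,070,000. Zainab and Tavita each take ₹2,070,000. The 2 shares of the deceased (Dayo and Varun) are combined into a pool of ₹4,140,000.
That pool (₹4,140,000) is divided at the grandchildren's generation into 6 shares of ₹690,000. Svea, Freya, Wiremu, and Zane each take ₹690,000. The 2 shares of the deceased (Ulla and Oskar) are combined into a pool of ₹1,380,000.
That pool (₹1,380,000) is divided at the great-grandchildren's generation equally among Linnea, Ines, Delphine, Hollis, and Yevgeni: ₹276,000 each.

Linnea receives ₹276,000.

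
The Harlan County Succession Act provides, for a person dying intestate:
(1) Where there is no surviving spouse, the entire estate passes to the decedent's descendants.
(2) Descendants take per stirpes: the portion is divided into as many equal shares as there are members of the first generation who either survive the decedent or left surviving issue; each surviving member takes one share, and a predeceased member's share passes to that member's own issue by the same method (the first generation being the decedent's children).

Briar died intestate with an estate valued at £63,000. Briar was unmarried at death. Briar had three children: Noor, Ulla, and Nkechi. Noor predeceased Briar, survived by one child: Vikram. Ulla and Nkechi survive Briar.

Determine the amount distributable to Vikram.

Vikram receives £21,000.

The entire £63,000 passes to the descendants.
That amount (£63,000) is divided into 3 shares of £21,000: Ulla and Nkechi each take £21,000; Noor's £21,000 share passes to Noor's issue.
Noor's share (£21,000) passes entirely to Vikram.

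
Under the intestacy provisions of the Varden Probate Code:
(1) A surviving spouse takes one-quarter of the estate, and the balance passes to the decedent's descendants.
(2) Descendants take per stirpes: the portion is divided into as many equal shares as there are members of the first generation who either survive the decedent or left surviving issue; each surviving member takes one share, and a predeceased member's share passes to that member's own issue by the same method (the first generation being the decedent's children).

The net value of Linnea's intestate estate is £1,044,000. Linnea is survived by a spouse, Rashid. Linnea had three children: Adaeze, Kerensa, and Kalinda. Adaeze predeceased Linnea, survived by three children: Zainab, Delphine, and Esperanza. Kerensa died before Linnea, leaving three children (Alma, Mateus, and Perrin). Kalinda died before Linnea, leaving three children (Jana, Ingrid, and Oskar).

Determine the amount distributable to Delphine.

Rashid takes one-quarter of £1,044,000 = £261,000. The remaining £783,000 passes to the descendants.
The descendants' portion (£783,000) is divided into 3 shares of £261,000: Adaeze's £261,000 share passes to Adaeze's issue; Kerensa's £261,000 share passes to Kerensa's issue; Kalinda's £261,000 share passes to Kalinda's issue.
Adaeze's share (£261,000) is divided into 3 shares of £87,000: Zainab, Delphine, and Esperanza each take £87,000.
Kerensa's share (£261,000) is divided into 3 shares of £87,000: Alma, Mateus, and Perrin each take £87,000.
Kalinda's share (£261,000) is divided into 3 shares of £87,000: Jana, Ingrid, and Oskar each take £87,000.

Delphine receives £87,000.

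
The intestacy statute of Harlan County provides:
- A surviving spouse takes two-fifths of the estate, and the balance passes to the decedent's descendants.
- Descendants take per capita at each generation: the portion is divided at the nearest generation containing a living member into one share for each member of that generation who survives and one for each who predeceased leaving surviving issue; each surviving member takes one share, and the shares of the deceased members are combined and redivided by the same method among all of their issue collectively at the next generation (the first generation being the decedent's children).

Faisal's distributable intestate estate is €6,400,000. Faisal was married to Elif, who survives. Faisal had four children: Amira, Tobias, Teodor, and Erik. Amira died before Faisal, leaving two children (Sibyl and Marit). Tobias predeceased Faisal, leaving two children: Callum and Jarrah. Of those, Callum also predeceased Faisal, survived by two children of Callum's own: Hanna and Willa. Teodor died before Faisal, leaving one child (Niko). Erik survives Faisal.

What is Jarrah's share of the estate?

Elif takes two-fifths of €6,400,000 = €2,560,000. The remaining €3,840,000 passes to the descendants.
The descendants' portion (€3,840,000) is divided at the children's generation into 4 shares of €960,000. Erik takes €960,000. The 3 shares of the deceased (Amira, Tobias, and Teodor) are combined into a pool of €2,880,000.
That pool (€2,880,000) is divided at the grandchildren's generation into 5 shares of €576,000. Sibyl, Marit, Jarrah, and Niko each take €576,000. The remaining share for the deceased Callum (€576,000) is carried to the next generation.
That pool (€576,000) is divided at the great-grandchildren's generation equally among Hanna and Willa: €288,000 each.

Jarrah receives €576,000.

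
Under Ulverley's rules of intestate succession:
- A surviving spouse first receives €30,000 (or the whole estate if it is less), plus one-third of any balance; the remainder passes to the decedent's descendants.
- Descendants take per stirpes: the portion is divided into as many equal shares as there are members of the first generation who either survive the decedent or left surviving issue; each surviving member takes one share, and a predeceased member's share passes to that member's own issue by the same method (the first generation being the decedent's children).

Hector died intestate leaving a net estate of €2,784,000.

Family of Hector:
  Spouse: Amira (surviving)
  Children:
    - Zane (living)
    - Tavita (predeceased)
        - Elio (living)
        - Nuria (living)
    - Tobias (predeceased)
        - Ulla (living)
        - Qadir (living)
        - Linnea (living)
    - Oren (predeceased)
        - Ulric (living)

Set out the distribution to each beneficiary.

Amira first takes €30,000, leaving a balance of €2,754,000. Amira then takes one-third of the balance (€918,000), for a total of €948,000. The remaining €1,836,000 passes to the descendants.
The descendants' portion (€1,836,000) is divided into 4 shares of €459,000: Zane takes €459,000; Tavita's €459,000 share passes to Tavita's issue; Tobias's €459,000 share passes to Tobias's issue; Oren's €459,000 share passes to Oren's issue.
Tavita's share (€459,000) is divided into 2 shares of €229,500: Elio and Nuria each take €229,500.
Tobias's share (€459,000) is divided into 3 shares of €153,000: Ulla, Qadir, and Linnea each take €153,000.
Oren's share (€459,000) passes entirely to Ulric.

Amira: €948,000; Zane: €459,000; Elio: €229,500; Nuria: €229,500; Ulla: €153,000; Qadir: €153,000; Linnea: €153,000; Ulric: €459,000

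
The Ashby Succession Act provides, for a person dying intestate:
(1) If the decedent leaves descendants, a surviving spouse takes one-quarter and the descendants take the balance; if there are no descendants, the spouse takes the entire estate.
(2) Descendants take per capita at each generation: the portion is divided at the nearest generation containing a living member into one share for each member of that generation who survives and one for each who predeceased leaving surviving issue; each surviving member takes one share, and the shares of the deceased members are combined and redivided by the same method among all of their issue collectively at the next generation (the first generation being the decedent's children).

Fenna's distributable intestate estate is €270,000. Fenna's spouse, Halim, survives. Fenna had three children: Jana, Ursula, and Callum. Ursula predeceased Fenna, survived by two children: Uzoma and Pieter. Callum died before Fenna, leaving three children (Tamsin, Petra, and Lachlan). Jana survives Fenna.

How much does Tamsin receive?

Tamsin receives €27,000.

Halim takes one-quarter of €270,000 = €67,500. The remaining €202,500 passes to the descendants.
The descendants' portion (€202,500) is divided at the children's generation into 3 shares of €67,500. Jana takes €67,500. The 2 shares of the deceased (Ursula and Callum) are combined into a pool of €135,000.
That pool (€135,000) is divided at the grandchildren's generation equally among Uzoma, Pieter, Tamsin, Petra, and Lachlan: €27,000 each.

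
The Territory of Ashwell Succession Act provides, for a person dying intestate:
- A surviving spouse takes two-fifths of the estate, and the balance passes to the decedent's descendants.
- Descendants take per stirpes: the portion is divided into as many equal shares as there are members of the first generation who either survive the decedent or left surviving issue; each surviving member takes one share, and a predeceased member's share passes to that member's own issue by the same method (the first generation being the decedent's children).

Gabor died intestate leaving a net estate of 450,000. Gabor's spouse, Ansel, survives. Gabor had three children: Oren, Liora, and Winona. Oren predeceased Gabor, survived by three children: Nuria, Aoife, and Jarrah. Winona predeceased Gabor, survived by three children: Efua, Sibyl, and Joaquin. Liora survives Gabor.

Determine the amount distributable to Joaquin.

Ansel takes two-fifths of 450,000 = 180,000. The remaining 270,000 passes to the descendants.
The descendants' portion (270,000) is divided into 3 shares of 90,000: Liora takes 90,000; Oren's 90,000 share passes to Oren's issue; Winona's 90,000 share passes to Winona's issue.
Oren's share (90,000) is divided into 3 shares of 30,000: Nuria, Aoife, and Jarrah each take 30,000.
Winona's share (90,000) is divided into 3 shares of 30,000: Efua, Sibyl, and Joaquin each take 30,000.

Joaquin receives 30,000.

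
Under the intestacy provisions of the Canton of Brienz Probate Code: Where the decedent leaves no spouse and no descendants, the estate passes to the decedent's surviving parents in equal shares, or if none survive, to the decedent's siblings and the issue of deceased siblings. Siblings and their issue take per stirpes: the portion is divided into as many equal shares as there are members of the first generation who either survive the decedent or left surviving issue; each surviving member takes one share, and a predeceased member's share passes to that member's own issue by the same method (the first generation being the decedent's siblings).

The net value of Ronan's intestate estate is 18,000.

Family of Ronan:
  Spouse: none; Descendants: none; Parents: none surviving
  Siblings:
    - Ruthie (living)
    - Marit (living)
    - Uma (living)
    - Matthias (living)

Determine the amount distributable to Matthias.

The entire 18,000 passes to the siblings and their issue.
That amount (18,000) is divided into 4 shares of 4,500: Ruthie, Marit, Uma, and Matthias each take 4,500.

Matthias receives 4,500.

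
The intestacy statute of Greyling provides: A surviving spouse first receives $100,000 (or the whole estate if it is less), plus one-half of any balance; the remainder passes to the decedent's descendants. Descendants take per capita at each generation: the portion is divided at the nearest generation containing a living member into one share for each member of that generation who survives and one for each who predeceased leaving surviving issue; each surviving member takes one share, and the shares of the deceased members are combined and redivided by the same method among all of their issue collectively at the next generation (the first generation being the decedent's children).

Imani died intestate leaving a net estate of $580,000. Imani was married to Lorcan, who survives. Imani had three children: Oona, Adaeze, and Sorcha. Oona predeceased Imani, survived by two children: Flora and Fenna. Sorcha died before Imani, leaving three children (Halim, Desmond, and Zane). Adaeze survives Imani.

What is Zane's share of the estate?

Zane receives $32,000.

Lorcan first takes $100,000, leaving a balance of $480,000. Lorcan then takes one-half of the balance ($240,000), for a total of $340,000. The remaining $240,000 passes to the descendants.
The descendants' portion ($240,000) is divided at the children's generation into 3 shares of $80,000. Adaeze takes $80,000. The 2 shares of the deceased (Oona and Sorcha) are combined into a pool of $160,000.
That pool ($160,000) is divided at the grandchildren's generation equally among Flora, Fenna, Halim, Desmond, and Zane: $32,000 each.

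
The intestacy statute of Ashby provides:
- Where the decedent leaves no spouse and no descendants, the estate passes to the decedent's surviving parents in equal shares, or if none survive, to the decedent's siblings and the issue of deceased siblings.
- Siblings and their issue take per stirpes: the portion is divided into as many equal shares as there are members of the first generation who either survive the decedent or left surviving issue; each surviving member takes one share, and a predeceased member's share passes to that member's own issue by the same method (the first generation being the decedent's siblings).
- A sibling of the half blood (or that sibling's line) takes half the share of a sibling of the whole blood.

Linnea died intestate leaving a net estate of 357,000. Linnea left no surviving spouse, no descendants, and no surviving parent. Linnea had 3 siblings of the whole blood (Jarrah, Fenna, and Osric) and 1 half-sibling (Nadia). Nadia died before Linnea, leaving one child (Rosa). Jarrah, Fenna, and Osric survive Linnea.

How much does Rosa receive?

Rosa receives 51,000.

The entire 357,000 passes to the siblings and their issue.
Counting each half-blood sibling's line as half a unit, there are 7/2 units in 357,000, so one unit is 102,000. Whole-blood lines (Jarrah, Fenna, and Osric) take 102,000 each; half-blood lines (Nadia) take 51,000 each.
Nadia's share (51,000) passes entirely to Rosa.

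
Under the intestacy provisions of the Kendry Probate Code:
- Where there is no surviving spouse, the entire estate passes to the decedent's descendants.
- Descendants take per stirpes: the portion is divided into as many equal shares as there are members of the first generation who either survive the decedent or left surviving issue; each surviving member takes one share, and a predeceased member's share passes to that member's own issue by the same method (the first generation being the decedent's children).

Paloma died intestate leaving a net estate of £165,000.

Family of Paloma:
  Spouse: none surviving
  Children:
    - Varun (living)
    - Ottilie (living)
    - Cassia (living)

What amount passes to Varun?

Varun receives £55,000.

The entire £165,000 passes to the descendants.
That amount (£165,000) is divided into 3 shares of £55,000: Varun, Ottilie, and Cassia each take £55,000.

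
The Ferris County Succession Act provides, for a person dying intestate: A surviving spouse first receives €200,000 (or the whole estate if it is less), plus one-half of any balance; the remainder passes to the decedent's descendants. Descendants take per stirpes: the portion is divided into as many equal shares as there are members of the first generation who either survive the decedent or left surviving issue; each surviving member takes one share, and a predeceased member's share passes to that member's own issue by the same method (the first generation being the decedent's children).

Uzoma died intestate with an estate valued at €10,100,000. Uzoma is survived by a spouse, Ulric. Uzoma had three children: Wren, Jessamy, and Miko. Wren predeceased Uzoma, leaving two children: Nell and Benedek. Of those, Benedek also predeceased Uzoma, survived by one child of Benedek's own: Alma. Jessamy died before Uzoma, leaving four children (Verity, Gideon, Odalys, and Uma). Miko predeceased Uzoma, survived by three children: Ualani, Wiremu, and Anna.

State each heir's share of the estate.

Ulric first takes €200,000, leaving a balance of €9,900,000. Ulric then takes one-half of the balance (€4,950,000), for a total of €5,150,000. The remaining €4,950,000 passes to the descendants.
The descendants' portion (€4,950,000) is divided into 3 shares of €1,650,000: Wren's €1,650,000 share passes to Wren's issue; Jessamy's €1,650,000 share passes to Jessamy's issue; Miko's €1,650,000 share passes to Miko's issue.
Wren's share (€1,650,000) is divided into 2 shares of €825,000: Nell takes €825,000; Benedek's €825,000 share passes to Benedek's issue.
Benedek's share (€825,000) passes entirely to Alma.
Jessamy's share (€1,650,000) is divided into 4 shares of €412,500: Verity, Gideon, Odalys, and Uma each take €412,500.
Miko's share (€1,650,000) is divided into 3 shares of €550,000: Ualani, Wiremu, and Anna each take €550,000.

Ulric: €5,150,000; Nell: €825,000; Alma: €825,000; Verity: €412,500; Gideon: €412,500; Odalys: €412,500; Uma: €412,500; Ualani: €550,000; Wiremu: €550,000; Anna: €550,000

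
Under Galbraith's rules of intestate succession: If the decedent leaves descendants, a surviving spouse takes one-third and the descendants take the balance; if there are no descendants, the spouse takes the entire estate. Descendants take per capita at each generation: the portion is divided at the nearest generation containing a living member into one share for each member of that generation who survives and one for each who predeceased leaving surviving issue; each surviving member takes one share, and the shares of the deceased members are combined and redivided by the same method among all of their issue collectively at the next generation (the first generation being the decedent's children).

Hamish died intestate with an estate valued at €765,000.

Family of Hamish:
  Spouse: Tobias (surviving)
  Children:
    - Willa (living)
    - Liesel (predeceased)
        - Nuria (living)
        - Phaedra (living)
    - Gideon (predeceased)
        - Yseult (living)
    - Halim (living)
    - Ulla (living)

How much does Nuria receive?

Tobias takes one-third of €765,000 = €255,000. The remaining €510,000 passes to the descendants.
The descendants' portion (€510,000) is divided at the children's generation into 5 shares of €102,000. Willa, Halim, and Ulla each take €102,000. The 2 shares of the deceased (Liesel and Gideon) are combined into a pool of €204,000.
That pool (€204,000) is divided at the grandchildren's generation equally among Nuria, Phaedra, and Yseult: €68,000 each.

Nuria receives €68,000.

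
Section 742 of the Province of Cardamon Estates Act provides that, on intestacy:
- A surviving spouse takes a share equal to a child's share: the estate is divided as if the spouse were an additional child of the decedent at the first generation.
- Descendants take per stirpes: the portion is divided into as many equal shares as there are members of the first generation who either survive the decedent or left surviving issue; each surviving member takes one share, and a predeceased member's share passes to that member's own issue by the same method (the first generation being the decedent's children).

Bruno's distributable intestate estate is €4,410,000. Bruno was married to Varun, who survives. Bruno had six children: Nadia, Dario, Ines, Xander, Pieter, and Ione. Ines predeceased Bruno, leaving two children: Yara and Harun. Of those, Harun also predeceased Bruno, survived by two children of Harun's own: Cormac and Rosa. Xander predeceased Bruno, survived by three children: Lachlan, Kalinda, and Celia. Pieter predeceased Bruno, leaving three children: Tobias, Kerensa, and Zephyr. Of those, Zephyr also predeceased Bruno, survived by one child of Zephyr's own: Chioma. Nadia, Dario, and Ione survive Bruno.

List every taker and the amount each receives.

The spouse counts as an additional share at the children's level, so there are 7 primary shares of €630,000. Varun takes one such share (€630,000).
The children's combined portion (€3,780,000) is divided into 6 shares of €630,000: Nadia, Dario, and Ione each take €630,000; Ines's €630,000 share passes to Ines's issue; Xander's €630,000 share passes to Xander's issue; Pieter's €630,000 share passes to Pieter's issue.
Ines's share (€630,000) is divided into 2 shares of €315,000: Yara takes €315,000; Harun's €315,000 share passes to Harun's issue.
Harun's share (€315,000) is divided into 2 shares of €157,500: Cormac and Rosa each take €157,500.
Xander's share (€630,000) is divided into 3 shares of €210,000: Lachlan, Kalinda, and Celia each take €210,000.
Pieter's share (€630,000) is divided into 3 shares of €210,000: Tobias and Kerensa each take €210,000; Zephyr's €210,000 share passes to Zephyr's issue.
Zephyr's share (€210,000) passes entirely to Chioma.

Varun: €630,000; Nadia: €630,000; Dario: €630,000; Yara: €315,000; Cormac: €157,500; Rosa: €157,500; Lachlan: €210,000; Kalinda: €210,000; Celia: €210,000; Tobias: €210,000; Kerensa: €210,000; Chioma: €210,000; Ione: €630,000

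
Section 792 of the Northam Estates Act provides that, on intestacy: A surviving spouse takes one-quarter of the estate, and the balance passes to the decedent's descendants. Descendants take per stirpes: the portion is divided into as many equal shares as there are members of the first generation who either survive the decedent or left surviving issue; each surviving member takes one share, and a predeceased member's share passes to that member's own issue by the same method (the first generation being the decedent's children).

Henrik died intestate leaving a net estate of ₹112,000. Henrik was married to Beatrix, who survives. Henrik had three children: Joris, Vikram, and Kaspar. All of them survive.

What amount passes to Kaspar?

Kaspar receives ₹28,000.

Beatrix takes one-quarter of ₹112,000 = ₹28,000. The remaining ₹84,000 passes to the descendants.
The descendants' portion (₹84,000) is divided into 3 shares of ₹28,000: Joris, Vikram, and Kaspar each take ₹28,000.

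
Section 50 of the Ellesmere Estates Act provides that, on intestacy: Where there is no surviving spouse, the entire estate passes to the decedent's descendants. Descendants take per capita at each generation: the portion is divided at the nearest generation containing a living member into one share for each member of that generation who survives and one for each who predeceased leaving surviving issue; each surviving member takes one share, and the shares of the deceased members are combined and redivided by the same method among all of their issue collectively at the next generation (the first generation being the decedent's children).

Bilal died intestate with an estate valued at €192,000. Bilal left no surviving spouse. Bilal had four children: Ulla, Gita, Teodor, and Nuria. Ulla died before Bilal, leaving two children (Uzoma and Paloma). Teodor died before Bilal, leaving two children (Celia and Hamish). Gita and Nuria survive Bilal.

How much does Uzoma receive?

The entire €192,000 passes to the descendants.
That amount (€192,000) is divided at the children's generation into 4 shares of €48,000. Gita and Nuria each take €48,000. The 2 shares of the deceased (Ulla and Teodor) are combined into a pool of €96,000.
That pool (€96,000) is divided at the grandchildren's generation equally among Uzoma, Paloma, Celia, and Hamish: €24,000 each.

Uzoma receives €24,000.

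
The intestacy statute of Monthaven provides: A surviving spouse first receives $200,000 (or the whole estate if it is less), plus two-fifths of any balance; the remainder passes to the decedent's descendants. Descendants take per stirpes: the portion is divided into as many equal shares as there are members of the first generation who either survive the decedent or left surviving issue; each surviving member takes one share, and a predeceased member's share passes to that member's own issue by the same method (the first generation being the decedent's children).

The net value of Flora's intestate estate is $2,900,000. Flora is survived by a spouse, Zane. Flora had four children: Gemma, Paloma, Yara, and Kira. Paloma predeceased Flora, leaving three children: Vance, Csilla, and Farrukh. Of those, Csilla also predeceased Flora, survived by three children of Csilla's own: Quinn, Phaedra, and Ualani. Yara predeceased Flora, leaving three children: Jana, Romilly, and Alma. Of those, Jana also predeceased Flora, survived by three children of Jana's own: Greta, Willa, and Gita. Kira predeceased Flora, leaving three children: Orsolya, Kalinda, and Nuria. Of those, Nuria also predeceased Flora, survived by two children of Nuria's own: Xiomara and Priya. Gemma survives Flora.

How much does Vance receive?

Vance receives $135,000.

Zane first takes $200,000, leaving a balance of $2,700,000. Zane then takes two-fifths of the balance ($1,080,000), for a total of $1,280,000. The remaining $1,620,000 passes to the descendants.
The descendants' portion ($1,620,000) is divided into 4 shares of $405,000: Gemma takes $405,000; Paloma's $405,000 share passes to Paloma's issue; Yara's $405,000 share passes to Yara's issue; Kira's $405,000 share passes to Kira's issue.
Paloma's share ($405,000) is divided into 3 shares of $135,000: Vance and Farrukh each take $135,000; Csilla's $135,000 share passes to Csilla's issue.
Csilla's share ($135,000) is divided into 3 shares of $45,000: Quinn, Phaedra, and Ualani each take $45,000.
Yara's share ($405,000) is divided into 3 shares of $135,000: Romilly and Alma each take $135,000; Jana's $135,000 share passes to Jana's issue.
Jana's share ($135,000) is divided into 3 shares of $45,000: Greta, Willa, and Gita each take $45,000.
Kira's share ($405,000) is divided into 3 shares of $135,000: Orsolya and Kalinda each take $135,000; Nuria's $135,000 share passes to Nuria's issue.
Nuria's share ($135,000) is divided into 2 shares of $67,500: Xiomara and Priya each take $67,500.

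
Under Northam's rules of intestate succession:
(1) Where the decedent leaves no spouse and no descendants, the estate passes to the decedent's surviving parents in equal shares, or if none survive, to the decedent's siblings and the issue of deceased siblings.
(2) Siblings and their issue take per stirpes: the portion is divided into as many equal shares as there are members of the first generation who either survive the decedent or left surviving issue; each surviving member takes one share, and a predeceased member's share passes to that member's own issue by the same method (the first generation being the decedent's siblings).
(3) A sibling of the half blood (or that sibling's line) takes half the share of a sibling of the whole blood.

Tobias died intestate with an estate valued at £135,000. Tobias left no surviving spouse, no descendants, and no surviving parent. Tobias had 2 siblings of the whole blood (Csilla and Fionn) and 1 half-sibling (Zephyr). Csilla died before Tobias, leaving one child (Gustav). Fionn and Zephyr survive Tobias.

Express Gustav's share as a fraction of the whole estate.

Gustav receives 2/5 of the estate.

The entire £135,000 passes to the siblings and their issue.
Counting each half-blood sibling's line as half a unit, there are 5/2 units in £135,000, so one unit is £54,000. Whole-blood lines (Csilla and Fionn) take £54,000 each; half-blood lines (Zephyr) take £27,000 each.
Csilla's share (£54,000) passes entirely to Gustav.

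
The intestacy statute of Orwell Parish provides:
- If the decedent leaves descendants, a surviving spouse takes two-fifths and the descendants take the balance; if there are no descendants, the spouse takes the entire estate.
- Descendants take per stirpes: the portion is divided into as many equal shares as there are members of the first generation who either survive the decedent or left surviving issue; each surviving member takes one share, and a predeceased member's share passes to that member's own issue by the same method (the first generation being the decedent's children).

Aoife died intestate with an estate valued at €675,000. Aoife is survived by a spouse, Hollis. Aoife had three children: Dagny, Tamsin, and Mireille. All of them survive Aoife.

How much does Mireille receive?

Hollis takes two-fifths of €675,000 = €270,000. The remaining €405,000 passes to the descendants.
The descendants' portion (€405,000) is divided into 3 shares of €135,000: Dagny, Tamsin, and Mireille each take €135,000.

Mireille receives €135,000.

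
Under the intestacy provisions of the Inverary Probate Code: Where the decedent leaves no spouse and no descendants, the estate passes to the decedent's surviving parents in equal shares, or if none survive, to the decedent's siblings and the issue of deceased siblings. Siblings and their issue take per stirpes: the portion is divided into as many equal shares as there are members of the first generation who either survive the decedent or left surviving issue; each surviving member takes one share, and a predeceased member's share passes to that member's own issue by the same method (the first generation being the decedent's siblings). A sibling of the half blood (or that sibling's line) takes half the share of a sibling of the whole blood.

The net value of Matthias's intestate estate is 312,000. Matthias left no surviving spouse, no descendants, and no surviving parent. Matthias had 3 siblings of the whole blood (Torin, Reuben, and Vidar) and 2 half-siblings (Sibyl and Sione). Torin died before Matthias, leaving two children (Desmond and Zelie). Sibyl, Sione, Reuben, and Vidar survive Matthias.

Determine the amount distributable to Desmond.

The entire 312,000 passes to the siblings and their issue.
Counting each half-blood sibling's line as half a unit, there are 4 units in 312,000, so one unit is 78,000. Whole-blood lines (Torin, Reuben, and Vidar) take 78,000 each; half-blood lines (Sibyl and Sione) take 39,000 each.
Torin's share (78,000) is divided into 2 shares of 39,000: Desmond and Zelie each take 39,000.

Desmond receives 39,000.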